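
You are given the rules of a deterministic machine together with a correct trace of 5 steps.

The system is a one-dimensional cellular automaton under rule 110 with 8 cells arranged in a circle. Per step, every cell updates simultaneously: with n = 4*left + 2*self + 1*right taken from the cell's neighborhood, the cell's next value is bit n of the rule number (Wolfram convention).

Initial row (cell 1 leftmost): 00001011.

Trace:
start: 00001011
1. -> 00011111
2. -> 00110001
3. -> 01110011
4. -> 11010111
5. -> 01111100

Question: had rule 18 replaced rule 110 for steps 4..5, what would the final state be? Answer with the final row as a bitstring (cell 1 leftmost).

00010010

(re-executing steps 4..5 under rule 18; state before step 4: 01110011)
4. -> 00001100
5. -> 00010010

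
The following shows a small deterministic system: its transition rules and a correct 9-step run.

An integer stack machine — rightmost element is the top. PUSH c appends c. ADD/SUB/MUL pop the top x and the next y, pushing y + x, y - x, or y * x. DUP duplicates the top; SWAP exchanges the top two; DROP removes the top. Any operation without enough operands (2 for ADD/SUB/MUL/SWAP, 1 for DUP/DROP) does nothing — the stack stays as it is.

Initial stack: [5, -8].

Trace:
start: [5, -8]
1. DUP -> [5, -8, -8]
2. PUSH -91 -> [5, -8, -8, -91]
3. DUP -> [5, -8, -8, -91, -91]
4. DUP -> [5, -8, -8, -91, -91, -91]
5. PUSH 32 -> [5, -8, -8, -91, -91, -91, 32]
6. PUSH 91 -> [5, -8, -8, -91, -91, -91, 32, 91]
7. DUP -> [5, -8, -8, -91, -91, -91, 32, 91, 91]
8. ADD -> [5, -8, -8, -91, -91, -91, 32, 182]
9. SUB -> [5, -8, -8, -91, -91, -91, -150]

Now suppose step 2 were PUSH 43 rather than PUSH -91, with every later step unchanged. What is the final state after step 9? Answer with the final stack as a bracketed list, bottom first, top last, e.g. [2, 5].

(re-executing from step 2 with the substitution; state before step 2: [5, -8, -8])
2. PUSH 43 -> [5, -8, -8, 43]
3. DUP -> [5, -8, -8, 43, 43]
4. DUP -> [5, -8, -8, 43, 43, 43]
5. PUSH 32 -> [5, -8, -8, 43, 43, 43, 32]
6. PUSH 91 -> [5, -8, -8, 43, 43, 43, 32, 91]
7. DUP -> [5, -8, -8, 43, 43, 43, 32, 91, 91]
8. ADD -> [5, -8, -8, 43, 43, 43, 32, 182]
9. SUB -> [5, -8, -8, 43, 43, 43, -150]

[5, -8, -8, 43, 43, 43, -150]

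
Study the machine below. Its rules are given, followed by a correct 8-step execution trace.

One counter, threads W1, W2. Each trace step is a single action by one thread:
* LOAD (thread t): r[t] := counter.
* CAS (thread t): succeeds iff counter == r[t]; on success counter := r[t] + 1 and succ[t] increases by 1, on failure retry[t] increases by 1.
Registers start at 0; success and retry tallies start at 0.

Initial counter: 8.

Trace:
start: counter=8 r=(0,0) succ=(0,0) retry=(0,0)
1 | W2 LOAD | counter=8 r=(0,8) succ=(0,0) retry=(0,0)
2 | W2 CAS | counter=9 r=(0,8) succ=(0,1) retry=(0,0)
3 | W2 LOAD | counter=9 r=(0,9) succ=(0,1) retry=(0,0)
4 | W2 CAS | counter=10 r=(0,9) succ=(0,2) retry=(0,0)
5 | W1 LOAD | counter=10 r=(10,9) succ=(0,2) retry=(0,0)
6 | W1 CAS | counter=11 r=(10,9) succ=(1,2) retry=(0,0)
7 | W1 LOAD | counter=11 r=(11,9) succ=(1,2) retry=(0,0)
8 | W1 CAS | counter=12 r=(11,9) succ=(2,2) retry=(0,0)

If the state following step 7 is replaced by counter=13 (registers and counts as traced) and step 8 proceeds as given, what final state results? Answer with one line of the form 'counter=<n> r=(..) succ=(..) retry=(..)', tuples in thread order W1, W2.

state after step 7 := counter=13 r=(11,9) succ=(1,2) retry=(0,0)
8 | W1 CAS | counter=13 r=(11,9) succ=(1,2) retry=(1,0)

counter=13 r=(11,9) succ=(1,2) retry=(1,0)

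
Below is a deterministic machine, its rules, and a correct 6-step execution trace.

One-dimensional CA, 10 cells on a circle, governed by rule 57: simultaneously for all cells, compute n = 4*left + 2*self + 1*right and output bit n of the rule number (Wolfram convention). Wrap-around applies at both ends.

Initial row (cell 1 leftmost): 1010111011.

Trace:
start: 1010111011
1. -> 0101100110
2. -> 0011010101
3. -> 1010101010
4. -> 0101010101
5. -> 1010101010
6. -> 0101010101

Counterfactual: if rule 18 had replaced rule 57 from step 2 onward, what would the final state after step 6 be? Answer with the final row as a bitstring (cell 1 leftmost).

(re-executing steps 2..6 under rule 18; state before step 2: 0101100110)
2. -> 1000011001
3. -> 0100100110
4. -> 1011011001
5. -> 0000000110
6. -> 0000001001

0000001001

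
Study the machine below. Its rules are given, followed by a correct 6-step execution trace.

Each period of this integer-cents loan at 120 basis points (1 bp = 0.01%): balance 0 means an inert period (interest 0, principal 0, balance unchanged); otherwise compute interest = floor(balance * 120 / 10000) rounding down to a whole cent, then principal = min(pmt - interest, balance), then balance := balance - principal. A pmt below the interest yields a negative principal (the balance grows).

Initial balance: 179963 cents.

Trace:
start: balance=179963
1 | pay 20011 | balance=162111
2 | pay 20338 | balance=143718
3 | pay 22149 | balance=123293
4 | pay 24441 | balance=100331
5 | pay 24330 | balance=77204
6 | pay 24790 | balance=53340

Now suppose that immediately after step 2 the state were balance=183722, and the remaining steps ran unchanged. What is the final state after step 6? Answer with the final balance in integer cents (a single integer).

state after step 2 := balance=183722
3 | pay 22149 | balance=163777
4 | pay 24441 | balance=141301
5 | pay 24330 | balance=118666
6 | pay 24790 | balance=95299

95299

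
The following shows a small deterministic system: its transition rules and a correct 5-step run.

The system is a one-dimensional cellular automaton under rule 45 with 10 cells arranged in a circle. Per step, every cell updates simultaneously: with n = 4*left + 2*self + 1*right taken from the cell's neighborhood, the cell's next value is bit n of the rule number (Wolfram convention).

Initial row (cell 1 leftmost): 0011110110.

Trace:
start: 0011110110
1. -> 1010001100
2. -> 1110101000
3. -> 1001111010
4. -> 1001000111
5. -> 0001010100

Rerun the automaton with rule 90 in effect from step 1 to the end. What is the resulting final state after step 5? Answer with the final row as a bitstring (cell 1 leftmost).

(re-executing steps 1..5 under rule 90; state before step 1: 0011110110)
1. -> 0110010111
2. -> 0111100101
3. -> 0100111000
4. -> 1011101100
5. -> 0010101111

0010101111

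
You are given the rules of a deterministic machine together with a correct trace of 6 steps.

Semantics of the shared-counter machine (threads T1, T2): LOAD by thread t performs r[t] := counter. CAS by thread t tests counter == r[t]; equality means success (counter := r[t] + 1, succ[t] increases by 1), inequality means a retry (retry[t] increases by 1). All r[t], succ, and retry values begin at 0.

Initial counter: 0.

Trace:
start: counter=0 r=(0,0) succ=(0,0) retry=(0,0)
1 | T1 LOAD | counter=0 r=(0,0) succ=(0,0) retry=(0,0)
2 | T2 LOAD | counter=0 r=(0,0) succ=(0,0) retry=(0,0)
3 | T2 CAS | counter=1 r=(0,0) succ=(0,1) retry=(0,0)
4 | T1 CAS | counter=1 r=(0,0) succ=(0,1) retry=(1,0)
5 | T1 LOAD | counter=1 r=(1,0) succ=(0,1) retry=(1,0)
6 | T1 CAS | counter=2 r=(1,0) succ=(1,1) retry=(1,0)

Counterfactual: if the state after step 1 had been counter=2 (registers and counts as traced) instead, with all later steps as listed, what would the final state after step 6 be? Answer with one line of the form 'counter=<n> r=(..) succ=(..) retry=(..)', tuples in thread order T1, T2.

state after step 1 := counter=2 r=(0,0) succ=(0,0) retry=(0,0)
2 | T2 LOAD | counter=2 r=(0,2) succ=(0,0) retry=(0,0)
3 | T2 CAS | counter=3 r=(0,2) succ=(0,1) retry=(0,0)
4 | T1 CAS | counter=3 r=(0,2) succ=(0,1) retry=(1,0)
5 | T1 LOAD | counter=3 r=(3,2) succ=(0,1) retry=(1,0)
6 | T1 CAS | counter=4 r=(3,2) succ=(1,1) retry=(1,0)

counter=4 r=(3,2) succ=(1,1) retry=(1,0)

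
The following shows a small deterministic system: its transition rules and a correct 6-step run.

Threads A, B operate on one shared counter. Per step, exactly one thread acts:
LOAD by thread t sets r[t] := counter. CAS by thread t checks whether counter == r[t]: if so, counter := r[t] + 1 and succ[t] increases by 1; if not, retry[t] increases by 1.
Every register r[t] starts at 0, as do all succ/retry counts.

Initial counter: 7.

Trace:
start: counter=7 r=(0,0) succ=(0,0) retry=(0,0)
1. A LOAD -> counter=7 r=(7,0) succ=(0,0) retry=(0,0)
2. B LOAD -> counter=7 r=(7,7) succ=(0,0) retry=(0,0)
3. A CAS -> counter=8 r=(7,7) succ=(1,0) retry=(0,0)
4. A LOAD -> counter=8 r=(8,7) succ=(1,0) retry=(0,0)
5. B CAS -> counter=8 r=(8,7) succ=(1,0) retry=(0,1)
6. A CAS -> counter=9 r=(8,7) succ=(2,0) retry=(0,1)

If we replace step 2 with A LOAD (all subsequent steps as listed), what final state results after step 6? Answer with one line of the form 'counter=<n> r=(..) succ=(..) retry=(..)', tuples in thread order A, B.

(re-executing from step 2 with the substitution; state before step 2: counter=7 r=(7,0) succ=(0,0) retry=(0,0))
2. A LOAD -> counter=7 r=(7,0) succ=(0,0) retry=(0,0)
3. A CAS -> counter=8 r=(7,0) succ=(1,0) retry=(0,0)
4. A LOAD -> counter=8 r=(8,0) succ=(1,0) retry=(0,0)
5. B CAS -> counter=8 r=(8,0) succ=(1,0) retry=(0,1)
6. A CAS -> counter=9 r=(8,0) succ=(2,0) retry=(0,1)

counter=9 r=(8,0) succ=(2,0) retry=(0,1)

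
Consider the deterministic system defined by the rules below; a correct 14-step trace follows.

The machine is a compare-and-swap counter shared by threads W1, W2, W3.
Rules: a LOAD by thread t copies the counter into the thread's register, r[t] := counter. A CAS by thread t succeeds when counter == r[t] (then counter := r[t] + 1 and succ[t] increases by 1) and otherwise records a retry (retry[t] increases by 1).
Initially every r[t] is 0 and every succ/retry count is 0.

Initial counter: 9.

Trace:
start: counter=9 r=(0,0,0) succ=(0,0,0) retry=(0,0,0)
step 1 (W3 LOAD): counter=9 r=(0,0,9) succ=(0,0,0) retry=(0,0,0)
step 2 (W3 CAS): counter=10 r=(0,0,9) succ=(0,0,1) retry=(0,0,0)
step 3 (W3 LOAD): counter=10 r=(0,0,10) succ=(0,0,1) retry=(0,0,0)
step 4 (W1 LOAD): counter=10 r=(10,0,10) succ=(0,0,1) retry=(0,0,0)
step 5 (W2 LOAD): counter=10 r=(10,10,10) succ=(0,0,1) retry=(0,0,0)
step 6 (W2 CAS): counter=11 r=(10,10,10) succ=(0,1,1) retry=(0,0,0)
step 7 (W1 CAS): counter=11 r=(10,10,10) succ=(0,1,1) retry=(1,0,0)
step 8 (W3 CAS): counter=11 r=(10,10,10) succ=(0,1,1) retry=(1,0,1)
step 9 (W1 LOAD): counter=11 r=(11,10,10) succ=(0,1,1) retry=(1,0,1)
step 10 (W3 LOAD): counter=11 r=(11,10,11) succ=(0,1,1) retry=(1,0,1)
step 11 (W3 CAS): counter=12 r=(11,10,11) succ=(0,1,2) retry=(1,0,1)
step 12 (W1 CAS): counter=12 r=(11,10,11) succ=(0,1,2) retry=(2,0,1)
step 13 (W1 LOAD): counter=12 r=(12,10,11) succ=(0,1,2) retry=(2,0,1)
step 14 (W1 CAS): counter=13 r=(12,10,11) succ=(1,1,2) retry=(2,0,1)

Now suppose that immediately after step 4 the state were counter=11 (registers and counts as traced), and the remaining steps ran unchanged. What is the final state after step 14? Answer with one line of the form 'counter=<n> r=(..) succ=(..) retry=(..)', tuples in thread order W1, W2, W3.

state after step 4 := counter=11 r=(10,0,10) succ=(0,0,1) retry=(0,0,0)
step 5 (W2 LOAD): counter=11 r=(10,11,10) succ=(0,0,1) retry=(0,0,0)
step 6 (W2 CAS): counter=12 r=(10,11,10) succ=(0,1,1) retry=(0,0,0)
step 7 (W1 CAS): counter=12 r=(10,11,10) succ=(0,1,1) retry=(1,0,0)
step 8 (W3 CAS): counter=12 r=(10,11,10) succ=(0,1,1) retry=(1,0,1)
step 9 (W1 LOAD): counter=12 r=(12,11,10) succ=(0,1,1) retry=(1,0,1)
step 10 (W3 LOAD): counter=12 r=(12,11,12) succ=(0,1,1) retry=(1,0,1)
step 11 (W3 CAS): counter=13 r=(12,11,12) succ=(0,1,2) retry=(1,0,1)
step 12 (W1 CAS): counter=13 r=(12,11,12) succ=(0,1,2) retry=(2,0,1)
step 13 (W1 LOAD): counter=13 r=(13,11,12) succ=(0,1,2) retry=(2,0,1)
step 14 (W1 CAS): counter=14 r=(13,11,12) succ=(1,1,2) retry=(2,0,1)

counter=14 r=(13,11,12) succ=(1,1,2) retry=(2,0,1)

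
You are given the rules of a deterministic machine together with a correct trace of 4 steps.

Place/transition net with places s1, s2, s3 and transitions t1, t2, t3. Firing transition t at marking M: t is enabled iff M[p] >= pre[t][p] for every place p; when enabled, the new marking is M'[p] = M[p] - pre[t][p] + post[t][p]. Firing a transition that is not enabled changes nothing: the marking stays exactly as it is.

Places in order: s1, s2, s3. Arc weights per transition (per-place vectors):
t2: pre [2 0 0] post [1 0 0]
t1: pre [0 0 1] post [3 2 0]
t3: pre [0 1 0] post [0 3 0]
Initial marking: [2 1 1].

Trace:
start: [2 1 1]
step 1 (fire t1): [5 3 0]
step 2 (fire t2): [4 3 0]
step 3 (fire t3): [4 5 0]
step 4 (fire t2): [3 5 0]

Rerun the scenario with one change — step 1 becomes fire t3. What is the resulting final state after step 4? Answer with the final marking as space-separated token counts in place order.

1 5 1

(re-executing from step 1 with the substitution; state before step 1: [2 1 1])
step 1 (fire t3): [2 3 1]
step 2 (fire t2): [1 3 1]
step 3 (fire t3): [1 5 1]
step 4 (fire t2): [1 5 1]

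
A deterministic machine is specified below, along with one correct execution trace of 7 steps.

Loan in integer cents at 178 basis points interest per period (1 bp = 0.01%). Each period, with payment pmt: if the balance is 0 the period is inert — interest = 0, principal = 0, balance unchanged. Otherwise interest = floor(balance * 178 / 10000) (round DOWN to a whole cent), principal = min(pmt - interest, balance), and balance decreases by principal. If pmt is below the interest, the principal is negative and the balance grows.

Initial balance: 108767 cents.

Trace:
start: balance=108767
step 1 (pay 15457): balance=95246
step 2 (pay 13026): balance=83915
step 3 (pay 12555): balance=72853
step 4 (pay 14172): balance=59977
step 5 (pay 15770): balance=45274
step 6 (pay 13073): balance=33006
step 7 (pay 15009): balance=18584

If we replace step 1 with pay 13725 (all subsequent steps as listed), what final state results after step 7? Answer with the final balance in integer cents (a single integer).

(re-executing from step 1 with the substitution; state before step 1: balance=108767)
step 1 (pay 13725): balance=96978
step 2 (pay 13026): balance=85678
step 3 (pay 12555): balance=74648
step 4 (pay 14172): balance=61804
step 5 (pay 15770): balance=47134
step 6 (pay 13073): balance=34899
step 7 (pay 15009): balance=20511

20511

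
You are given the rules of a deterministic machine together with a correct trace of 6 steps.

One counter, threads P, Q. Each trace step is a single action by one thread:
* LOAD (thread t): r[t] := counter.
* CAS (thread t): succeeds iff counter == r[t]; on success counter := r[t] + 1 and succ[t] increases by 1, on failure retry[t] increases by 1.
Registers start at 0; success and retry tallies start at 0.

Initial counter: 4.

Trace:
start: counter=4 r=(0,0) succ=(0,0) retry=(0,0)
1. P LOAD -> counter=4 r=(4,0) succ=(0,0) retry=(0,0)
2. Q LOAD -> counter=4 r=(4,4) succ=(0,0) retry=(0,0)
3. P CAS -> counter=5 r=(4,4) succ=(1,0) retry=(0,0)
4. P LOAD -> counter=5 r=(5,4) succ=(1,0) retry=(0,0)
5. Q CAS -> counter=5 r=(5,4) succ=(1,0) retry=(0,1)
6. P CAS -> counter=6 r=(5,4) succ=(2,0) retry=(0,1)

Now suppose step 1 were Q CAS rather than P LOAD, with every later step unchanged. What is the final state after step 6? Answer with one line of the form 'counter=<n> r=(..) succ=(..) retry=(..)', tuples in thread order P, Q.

counter=5 r=(4,4) succ=(0,1) retry=(2,1)

(re-executing from step 1 with the substitution; state before step 1: counter=4 r=(0,0) succ=(0,0) retry=(0,0))
1. Q CAS -> counter=4 r=(0,0) succ=(0,0) retry=(0,1)
2. Q LOAD -> counter=4 r=(0,4) succ=(0,0) retry=(0,1)
3. P CAS -> counter=4 r=(0,4) succ=(0,0) retry=(1,1)
4. P LOAD -> counter=4 r=(4,4) succ=(0,0) retry=(1,1)
5. Q CAS -> counter=5 r=(4,4) succ=(0,1) retry=(1,1)
6. P CAS -> counter=5 r=(4,4) succ=(0,1) retry=(2,1)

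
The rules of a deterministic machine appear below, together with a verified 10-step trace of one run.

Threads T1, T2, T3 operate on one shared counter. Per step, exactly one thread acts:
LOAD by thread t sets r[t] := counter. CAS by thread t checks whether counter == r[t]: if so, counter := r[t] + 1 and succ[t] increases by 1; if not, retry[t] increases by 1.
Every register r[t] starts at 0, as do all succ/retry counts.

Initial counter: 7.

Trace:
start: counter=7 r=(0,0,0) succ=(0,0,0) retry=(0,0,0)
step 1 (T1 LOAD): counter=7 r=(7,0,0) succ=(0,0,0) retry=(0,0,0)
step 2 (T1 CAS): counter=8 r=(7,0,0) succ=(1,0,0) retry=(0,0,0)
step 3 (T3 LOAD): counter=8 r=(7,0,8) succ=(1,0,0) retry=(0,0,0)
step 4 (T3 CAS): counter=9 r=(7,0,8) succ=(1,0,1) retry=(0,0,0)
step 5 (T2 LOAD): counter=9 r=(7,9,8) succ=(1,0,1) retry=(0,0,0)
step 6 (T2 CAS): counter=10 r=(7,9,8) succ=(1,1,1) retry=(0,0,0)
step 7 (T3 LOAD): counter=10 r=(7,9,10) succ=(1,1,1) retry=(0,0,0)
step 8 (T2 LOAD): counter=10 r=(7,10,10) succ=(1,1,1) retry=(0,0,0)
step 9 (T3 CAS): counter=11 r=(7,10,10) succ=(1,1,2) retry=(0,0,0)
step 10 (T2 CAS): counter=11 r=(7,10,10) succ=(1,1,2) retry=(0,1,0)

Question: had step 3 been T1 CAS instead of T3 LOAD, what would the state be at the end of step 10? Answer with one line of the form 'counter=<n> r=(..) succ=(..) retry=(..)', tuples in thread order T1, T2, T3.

counter=10 r=(7,9,9) succ=(1,1,1) retry=(1,1,1)

(re-executing from step 3 with the substitution; state before step 3: counter=8 r=(7,0,0) succ=(1,0,0) retry=(0,0,0))
step 3 (T1 CAS): counter=8 r=(7,0,0) succ=(1,0,0) retry=(1,0,0)
step 4 (T3 CAS): counter=8 r=(7,0,0) succ=(1,0,0) retry=(1,0,1)
step 5 (T2 LOAD): counter=8 r=(7,8,0) succ=(1,0,0) retry=(1,0,1)
step 6 (T2 CAS): counter=9 r=(7,8,0) succ=(1,1,0) retry=(1,0,1)
step 7 (T3 LOAD): counter=9 r=(7,8,9) succ=(1,1,0) retry=(1,0,1)
step 8 (T2 LOAD): counter=9 r=(7,9,9) succ=(1,1,0) retry=(1,0,1)
step 9 (T3 CAS): counter=10 r=(7,9,9) succ=(1,1,1) retry=(1,0,1)
step 10 (T2 CAS): counter=10 r=(7,9,9) succ=(1,1,1) retry=(1,1,1)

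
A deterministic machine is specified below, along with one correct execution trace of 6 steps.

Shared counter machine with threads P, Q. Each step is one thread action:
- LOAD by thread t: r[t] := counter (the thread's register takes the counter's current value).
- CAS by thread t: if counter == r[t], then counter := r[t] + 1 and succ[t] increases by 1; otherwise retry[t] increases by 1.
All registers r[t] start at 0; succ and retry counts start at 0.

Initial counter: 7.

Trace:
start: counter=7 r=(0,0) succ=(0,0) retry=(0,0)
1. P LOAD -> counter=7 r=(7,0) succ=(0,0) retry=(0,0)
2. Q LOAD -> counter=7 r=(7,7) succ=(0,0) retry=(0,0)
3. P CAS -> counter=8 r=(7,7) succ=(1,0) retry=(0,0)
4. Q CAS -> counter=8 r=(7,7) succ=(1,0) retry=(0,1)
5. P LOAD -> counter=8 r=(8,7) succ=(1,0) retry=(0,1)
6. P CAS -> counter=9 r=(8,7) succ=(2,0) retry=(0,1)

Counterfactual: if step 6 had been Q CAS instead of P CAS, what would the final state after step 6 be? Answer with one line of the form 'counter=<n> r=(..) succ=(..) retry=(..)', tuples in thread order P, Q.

counter=8 r=(8,7) succ=(1,0) retry=(0,2)

(re-executing from step 6 with the substitution; state before step 6: counter=8 r=(8,7) succ=(1,0) retry=(0,1))
6. Q CAS -> counter=8 r=(8,7) succ=(1,0) retry=(0,2)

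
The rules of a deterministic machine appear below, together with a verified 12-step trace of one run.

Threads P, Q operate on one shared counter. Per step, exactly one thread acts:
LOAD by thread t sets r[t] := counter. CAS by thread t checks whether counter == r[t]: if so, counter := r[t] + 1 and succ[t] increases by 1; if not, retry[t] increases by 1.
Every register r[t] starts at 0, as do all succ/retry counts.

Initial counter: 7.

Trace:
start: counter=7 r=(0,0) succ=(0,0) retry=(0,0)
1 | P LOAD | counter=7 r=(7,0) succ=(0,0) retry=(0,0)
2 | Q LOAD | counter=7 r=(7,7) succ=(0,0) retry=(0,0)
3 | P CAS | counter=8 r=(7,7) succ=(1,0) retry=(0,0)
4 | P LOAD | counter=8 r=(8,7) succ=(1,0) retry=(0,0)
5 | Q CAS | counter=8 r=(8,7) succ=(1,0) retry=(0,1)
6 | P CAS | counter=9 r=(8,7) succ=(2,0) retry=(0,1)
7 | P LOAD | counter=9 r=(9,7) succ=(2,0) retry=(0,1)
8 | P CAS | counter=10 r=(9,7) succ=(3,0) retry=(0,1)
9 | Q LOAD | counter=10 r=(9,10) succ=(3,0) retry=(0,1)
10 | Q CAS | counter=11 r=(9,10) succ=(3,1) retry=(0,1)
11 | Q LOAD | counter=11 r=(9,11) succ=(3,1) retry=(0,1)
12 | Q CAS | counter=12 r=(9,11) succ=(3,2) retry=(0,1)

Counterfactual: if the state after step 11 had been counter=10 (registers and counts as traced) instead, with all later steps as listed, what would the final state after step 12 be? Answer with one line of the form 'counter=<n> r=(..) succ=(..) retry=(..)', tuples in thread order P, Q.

state after step 11 := counter=10 r=(9,11) succ=(3,1) retry=(0,1)
12 | Q CAS | counter=10 r=(9,11) succ=(3,1) retry=(0,2)

counter=10 r=(9,11) succ=(3,1) retry=(0,2)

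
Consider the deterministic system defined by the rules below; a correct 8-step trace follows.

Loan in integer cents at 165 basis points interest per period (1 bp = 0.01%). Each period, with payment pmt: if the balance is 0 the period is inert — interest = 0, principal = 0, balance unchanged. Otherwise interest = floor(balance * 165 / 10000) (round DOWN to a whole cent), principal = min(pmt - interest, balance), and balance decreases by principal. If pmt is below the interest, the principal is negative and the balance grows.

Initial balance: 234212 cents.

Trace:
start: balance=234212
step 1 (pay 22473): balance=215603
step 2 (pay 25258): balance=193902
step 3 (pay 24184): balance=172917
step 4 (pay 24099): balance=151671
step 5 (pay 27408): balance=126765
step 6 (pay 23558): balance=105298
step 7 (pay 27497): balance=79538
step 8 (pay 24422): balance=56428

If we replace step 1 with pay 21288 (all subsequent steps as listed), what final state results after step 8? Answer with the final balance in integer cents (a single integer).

57757

(re-executing from step 1 with the substitution; state before step 1: balance=234212)
step 1 (pay 21288): balance=216788
step 2 (pay 25258): balance=195107
step 3 (pay 24184): balance=174142
step 4 (pay 24099): balance=152916
step 5 (pay 27408): balance=128031
step 6 (pay 23558): balance=106585
step 7 (pay 27497): balance=80846
step 8 (pay 24422): balance=57757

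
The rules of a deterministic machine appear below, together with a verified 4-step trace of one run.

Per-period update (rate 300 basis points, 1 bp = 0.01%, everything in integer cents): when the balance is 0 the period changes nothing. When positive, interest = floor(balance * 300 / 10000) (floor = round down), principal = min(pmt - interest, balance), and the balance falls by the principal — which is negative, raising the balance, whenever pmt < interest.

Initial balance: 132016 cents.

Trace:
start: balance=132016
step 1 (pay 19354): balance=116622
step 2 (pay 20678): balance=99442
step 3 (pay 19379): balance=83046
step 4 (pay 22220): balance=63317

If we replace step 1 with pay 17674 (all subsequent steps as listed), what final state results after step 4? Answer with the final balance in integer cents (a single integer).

65153

(re-executing from step 1 with the substitution; state before step 1: balance=132016)
step 1 (pay 17674): balance=118302
step 2 (pay 20678): balance=101173
step 3 (pay 19379): balance=84829
step 4 (pay 22220): balance=65153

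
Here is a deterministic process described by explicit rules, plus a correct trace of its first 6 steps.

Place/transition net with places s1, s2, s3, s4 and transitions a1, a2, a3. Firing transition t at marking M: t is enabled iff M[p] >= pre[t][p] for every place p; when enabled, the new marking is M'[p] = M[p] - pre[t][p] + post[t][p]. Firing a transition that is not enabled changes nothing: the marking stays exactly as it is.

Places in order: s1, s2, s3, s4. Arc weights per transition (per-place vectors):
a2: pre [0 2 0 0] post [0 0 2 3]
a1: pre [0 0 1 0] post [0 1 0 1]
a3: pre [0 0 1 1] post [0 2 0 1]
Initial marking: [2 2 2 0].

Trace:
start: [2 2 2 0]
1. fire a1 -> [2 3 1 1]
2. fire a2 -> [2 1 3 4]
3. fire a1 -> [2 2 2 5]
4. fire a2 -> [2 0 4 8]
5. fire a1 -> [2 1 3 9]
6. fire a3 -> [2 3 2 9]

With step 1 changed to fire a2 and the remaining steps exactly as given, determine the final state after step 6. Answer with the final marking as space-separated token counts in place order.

(re-executing from step 1 with the substitution; state before step 1: [2 2 2 0])
1. fire a2 -> [2 0 4 3]
2. fire a2 -> [2 0 4 3]
3. fire a1 -> [2 1 3 4]
4. fire a2 -> [2 1 3 4]
5. fire a1 -> [2 2 2 5]
6. fire a3 -> [2 4 1 5]

2 4 1 5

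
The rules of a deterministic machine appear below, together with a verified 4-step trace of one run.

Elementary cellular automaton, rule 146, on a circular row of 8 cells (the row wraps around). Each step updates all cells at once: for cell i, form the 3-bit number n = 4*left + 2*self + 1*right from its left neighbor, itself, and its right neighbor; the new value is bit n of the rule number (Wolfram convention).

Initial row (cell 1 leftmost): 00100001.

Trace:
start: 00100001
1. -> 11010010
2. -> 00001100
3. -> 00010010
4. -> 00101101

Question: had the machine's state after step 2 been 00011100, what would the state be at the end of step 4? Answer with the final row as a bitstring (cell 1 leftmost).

01000001

state after step 2 := 00011100
3. -> 00101010
4. -> 01000001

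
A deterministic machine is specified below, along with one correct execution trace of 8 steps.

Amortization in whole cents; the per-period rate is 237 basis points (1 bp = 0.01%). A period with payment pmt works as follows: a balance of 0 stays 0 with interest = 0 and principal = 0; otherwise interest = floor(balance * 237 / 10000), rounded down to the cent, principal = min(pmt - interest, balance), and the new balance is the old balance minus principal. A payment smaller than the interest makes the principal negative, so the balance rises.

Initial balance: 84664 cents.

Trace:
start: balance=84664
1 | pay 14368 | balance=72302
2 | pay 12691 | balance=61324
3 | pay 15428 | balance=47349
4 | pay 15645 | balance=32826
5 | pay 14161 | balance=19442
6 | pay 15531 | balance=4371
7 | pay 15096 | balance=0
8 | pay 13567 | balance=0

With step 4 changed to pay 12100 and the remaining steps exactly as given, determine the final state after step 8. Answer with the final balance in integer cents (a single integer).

(re-executing from step 4 with the substitution; state before step 4: balance=47349)
4 | pay 12100 | balance=36371
5 | pay 14161 | balance=23071
6 | pay 15531 | balance=8086
7 | pay 15096 | balance=0
8 | pay 13567 | balance=0

0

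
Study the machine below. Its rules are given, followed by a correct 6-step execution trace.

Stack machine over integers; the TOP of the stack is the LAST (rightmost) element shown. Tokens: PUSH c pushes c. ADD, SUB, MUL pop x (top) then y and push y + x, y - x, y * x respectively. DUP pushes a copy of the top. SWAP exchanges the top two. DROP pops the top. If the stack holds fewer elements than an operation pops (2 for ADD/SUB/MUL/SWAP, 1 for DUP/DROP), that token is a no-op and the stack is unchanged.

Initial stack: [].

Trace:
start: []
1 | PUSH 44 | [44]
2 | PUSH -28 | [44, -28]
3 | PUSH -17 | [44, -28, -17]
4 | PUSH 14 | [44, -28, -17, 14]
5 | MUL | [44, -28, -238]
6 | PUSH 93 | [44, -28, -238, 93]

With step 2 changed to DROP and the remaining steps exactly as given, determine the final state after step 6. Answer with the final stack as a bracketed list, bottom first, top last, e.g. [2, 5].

(re-executing from step 2 with the substitution; state before step 2: [44])
2 | DROP | []
3 | PUSH -17 | [-17]
4 | PUSH 14 | [-17, 14]
5 | MUL | [-238]
6 | PUSH 93 | [-238, 93]

[-238, 93]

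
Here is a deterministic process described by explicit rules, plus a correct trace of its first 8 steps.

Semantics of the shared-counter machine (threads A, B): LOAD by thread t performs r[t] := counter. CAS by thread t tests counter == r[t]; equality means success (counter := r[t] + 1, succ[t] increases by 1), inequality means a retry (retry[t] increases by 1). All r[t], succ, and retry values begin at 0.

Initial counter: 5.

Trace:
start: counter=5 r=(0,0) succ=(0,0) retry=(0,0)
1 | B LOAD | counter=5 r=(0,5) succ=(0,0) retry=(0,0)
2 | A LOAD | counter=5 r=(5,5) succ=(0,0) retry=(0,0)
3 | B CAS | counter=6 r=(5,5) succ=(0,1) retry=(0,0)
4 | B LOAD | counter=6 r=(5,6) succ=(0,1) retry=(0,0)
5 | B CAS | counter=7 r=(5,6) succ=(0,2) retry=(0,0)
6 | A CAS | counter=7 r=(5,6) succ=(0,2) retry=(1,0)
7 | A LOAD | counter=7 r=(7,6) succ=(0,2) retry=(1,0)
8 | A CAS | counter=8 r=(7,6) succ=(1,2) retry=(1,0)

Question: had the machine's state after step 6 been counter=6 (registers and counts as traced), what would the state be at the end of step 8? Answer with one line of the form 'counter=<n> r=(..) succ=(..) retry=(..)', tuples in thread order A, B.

state after step 6 := counter=6 r=(5,6) succ=(0,2) retry=(1,0)
7 | A LOAD | counter=6 r=(6,6) succ=(0,2) retry=(1,0)
8 | A CAS | counter=7 r=(6,6) succ=(1,2) retry=(1,0)

counter=7 r=(6,6) succ=(1,2) retry=(1,0)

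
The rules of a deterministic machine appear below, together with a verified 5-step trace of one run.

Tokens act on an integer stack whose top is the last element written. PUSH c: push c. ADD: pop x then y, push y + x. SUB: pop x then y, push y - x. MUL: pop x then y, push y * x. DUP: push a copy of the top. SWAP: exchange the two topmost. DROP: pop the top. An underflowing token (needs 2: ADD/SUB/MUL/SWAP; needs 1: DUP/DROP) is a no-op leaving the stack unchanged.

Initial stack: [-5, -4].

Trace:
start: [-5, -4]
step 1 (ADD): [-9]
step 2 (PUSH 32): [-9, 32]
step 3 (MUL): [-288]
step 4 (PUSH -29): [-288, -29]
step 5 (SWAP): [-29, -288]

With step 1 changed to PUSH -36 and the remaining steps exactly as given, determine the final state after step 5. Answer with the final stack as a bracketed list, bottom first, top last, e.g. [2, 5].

(re-executing from step 1 with the substitution; state before step 1: [-5, -4])
step 1 (PUSH -36): [-5, -4, -36]
step 2 (PUSH 32): [-5, -4, -36, 32]
step 3 (MUL): [-5, -4, -1152]
step 4 (PUSH -29): [-5, -4, -1152, -29]
step 5 (SWAP): [-5, -4, -29, -1152]

[-5, -4, -29, -1152]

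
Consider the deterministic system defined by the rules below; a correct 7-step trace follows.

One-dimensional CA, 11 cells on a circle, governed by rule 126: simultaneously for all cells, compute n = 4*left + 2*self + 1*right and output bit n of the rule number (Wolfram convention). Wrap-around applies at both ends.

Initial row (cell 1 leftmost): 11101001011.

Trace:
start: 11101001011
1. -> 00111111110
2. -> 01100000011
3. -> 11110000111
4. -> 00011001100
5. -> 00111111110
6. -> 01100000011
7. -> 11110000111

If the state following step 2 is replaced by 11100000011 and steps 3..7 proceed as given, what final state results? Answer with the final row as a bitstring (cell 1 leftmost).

11001111001

state after step 2 := 11100000011
3. -> 00110000110
4. -> 01111001111
5. -> 11001111001
6. -> 01111001111
7. -> 11001111001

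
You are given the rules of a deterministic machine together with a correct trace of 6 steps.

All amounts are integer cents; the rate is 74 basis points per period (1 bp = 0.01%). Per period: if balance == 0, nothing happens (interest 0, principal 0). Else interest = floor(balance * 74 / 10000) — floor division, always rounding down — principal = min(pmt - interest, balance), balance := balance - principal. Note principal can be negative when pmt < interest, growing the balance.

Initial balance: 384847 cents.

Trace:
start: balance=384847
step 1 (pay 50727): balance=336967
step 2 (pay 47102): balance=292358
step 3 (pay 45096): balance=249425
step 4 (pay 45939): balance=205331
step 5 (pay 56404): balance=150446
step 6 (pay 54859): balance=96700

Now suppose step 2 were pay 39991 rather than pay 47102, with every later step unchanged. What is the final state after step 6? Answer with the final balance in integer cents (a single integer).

(re-executing from step 2 with the substitution; state before step 2: balance=336967)
step 2 (pay 39991): balance=299469
step 3 (pay 45096): balance=256589
step 4 (pay 45939): balance=212548
step 5 (pay 56404): balance=157716
step 6 (pay 54859): balance=104024

104024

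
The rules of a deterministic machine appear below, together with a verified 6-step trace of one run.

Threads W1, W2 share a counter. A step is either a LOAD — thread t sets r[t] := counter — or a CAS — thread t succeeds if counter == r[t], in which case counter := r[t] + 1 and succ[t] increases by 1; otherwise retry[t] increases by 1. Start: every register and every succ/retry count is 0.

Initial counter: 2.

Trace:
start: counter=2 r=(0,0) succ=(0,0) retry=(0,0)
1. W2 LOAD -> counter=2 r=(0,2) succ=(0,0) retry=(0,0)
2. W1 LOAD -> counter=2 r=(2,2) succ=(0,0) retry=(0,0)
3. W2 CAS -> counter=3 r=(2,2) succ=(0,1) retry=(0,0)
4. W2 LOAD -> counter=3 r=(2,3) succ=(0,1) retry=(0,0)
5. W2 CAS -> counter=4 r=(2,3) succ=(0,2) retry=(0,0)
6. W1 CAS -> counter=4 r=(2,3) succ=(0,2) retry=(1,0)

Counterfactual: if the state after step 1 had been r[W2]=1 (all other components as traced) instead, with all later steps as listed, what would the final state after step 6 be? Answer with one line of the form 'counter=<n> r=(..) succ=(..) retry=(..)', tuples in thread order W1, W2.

state after step 1 := counter=2 r=(0,1) succ=(0,0) retry=(0,0)
2. W1 LOAD -> counter=2 r=(2,1) succ=(0,0) retry=(0,0)
3. W2 CAS -> counter=2 r=(2,1) succ=(0,0) retry=(0,1)
4. W2 LOAD -> counter=2 r=(2,2) succ=(0,0) retry=(0,1)
5. W2 CAS -> counter=3 r=(2,2) succ=(0,1) retry=(0,1)
6. W1 CAS -> counter=3 r=(2,2) succ=(0,1) retry=(1,1)

counter=3 r=(2,2) succ=(0,1) retry=(1,1)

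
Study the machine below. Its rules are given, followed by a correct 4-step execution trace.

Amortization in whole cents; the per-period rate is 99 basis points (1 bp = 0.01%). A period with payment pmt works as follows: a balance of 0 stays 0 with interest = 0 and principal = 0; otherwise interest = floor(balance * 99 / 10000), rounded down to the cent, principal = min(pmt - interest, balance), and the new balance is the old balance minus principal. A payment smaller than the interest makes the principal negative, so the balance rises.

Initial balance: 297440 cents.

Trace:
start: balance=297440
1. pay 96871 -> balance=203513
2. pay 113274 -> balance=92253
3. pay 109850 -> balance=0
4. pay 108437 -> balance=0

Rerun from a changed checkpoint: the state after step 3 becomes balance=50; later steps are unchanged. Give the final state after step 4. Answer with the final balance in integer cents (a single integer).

0

state after step 3 := balance=50
4. pay 108437 -> balance=0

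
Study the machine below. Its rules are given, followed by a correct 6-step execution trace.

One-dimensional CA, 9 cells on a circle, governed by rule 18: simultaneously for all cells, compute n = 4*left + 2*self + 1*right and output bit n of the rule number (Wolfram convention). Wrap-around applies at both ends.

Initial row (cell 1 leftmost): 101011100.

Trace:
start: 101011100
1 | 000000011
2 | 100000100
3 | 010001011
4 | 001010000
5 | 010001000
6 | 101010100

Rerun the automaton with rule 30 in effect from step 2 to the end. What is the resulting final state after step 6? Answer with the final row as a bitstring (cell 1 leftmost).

011011111

(re-executing steps 2..6 under rule 30; state before step 2: 000000011)
2 | 100000110
3 | 110001100
4 | 101011011
5 | 001010010
6 | 011011111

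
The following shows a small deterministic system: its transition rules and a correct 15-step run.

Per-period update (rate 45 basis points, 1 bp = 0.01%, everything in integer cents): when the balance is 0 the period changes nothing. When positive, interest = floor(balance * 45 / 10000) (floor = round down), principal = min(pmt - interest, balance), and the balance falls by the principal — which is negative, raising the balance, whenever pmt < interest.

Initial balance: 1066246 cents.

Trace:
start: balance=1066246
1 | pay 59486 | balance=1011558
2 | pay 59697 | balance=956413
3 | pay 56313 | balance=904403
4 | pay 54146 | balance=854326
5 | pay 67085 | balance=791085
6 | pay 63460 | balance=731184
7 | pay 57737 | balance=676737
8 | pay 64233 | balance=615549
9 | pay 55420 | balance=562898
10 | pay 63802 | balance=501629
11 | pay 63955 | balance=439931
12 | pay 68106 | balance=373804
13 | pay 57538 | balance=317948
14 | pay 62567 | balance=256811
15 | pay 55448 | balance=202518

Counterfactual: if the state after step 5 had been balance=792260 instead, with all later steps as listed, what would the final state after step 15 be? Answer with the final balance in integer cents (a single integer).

state after step 5 := balance=792260
6 | pay 63460 | balance=732365
7 | pay 57737 | balance=677923
8 | pay 64233 | balance=616740
9 | pay 55420 | balance=564095
10 | pay 63802 | balance=502831
11 | pay 63955 | balance=441138
12 | pay 68106 | balance=375017
13 | pay 57538 | balance=319166
14 | pay 62567 | balance=258035
15 | pay 55448 | balance=203748

203748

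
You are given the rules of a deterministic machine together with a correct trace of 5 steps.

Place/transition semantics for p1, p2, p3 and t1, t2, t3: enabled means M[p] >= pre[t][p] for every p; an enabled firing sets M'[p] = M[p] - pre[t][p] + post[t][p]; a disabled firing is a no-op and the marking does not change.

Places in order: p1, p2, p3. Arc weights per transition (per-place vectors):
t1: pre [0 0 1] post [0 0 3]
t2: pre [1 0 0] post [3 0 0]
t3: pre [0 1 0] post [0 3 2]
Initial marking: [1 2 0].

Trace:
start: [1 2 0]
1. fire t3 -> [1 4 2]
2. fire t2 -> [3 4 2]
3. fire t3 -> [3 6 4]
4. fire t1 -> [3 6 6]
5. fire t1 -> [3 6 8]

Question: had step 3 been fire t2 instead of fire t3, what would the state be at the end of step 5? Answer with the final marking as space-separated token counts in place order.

(re-executing from step 3 with the substitution; state before step 3: [3 4 2])
3. fire t2 -> [5 4 2]
4. fire t1 -> [5 4 4]
5. fire t1 -> [5 4 6]

5 4 6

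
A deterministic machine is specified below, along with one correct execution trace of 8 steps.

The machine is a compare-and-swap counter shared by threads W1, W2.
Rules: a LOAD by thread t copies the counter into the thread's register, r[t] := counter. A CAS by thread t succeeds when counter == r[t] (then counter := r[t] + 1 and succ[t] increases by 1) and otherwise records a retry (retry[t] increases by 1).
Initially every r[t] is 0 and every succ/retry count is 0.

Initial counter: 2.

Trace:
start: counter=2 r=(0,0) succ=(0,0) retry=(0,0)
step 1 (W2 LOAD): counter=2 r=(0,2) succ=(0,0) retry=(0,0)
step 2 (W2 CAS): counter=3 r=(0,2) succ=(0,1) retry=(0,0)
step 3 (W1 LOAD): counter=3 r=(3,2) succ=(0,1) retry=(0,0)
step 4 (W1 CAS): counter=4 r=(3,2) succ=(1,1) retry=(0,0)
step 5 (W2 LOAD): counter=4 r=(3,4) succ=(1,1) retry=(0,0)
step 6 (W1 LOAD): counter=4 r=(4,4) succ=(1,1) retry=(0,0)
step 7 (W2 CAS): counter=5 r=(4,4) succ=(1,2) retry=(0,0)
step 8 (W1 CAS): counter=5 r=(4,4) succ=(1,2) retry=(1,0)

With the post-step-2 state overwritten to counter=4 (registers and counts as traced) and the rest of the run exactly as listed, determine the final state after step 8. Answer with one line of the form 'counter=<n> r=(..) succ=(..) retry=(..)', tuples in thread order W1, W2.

counter=6 r=(5,5) succ=(1,2) retry=(1,0)

state after step 2 := counter=4 r=(0,2) succ=(0,1) retry=(0,0)
step 3 (W1 LOAD): counter=4 r=(4,2) succ=(0,1) retry=(0,0)
step 4 (W1 CAS): counter=5 r=(4,2) succ=(1,1) retry=(0,0)
step 5 (W2 LOAD): counter=5 r=(4,5) succ=(1,1) retry=(0,0)
step 6 (W1 LOAD): counter=5 r=(5,5) succ=(1,1) retry=(0,0)
step 7 (W2 CAS): counter=6 r=(5,5) succ=(1,2) retry=(0,0)
step 8 (W1 CAS): counter=6 r=(5,5) succ=(1,2) retry=(1,0)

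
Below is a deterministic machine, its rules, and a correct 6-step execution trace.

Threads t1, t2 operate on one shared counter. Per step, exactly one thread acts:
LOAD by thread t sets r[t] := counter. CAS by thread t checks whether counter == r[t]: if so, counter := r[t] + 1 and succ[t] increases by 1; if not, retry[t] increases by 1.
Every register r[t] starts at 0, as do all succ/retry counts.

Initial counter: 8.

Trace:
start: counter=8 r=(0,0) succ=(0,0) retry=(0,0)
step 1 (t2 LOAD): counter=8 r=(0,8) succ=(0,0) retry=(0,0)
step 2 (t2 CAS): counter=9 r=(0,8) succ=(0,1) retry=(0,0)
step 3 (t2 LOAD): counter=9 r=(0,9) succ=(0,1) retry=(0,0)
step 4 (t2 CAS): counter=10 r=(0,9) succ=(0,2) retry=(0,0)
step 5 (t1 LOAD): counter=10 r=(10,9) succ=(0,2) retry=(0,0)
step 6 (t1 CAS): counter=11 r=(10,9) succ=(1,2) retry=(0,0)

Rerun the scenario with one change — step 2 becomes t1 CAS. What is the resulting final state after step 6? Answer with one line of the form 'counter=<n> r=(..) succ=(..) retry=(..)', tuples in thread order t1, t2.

(re-executing from step 2 with the substitution; state before step 2: counter=8 r=(0,8) succ=(0,0) retry=(0,0))
step 2 (t1 CAS): counter=8 r=(0,8) succ=(0,0) retry=(1,0)
step 3 (t2 LOAD): counter=8 r=(0,8) succ=(0,0) retry=(1,0)
step 4 (t2 CAS): counter=9 r=(0,8) succ=(0,1) retry=(1,0)
step 5 (t1 LOAD): counter=9 r=(9,8) succ=(0,1) retry=(1,0)
step 6 (t1 CAS): counter=10 r=(9,8) succ=(1,1) retry=(1,0)

counter=10 r=(9,8) succ=(1,1) retry=(1,0)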